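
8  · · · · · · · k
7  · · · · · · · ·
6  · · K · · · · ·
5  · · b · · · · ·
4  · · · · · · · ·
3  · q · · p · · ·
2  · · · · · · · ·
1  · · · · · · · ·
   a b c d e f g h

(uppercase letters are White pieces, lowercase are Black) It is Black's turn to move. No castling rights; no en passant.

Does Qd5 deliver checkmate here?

no

After Qd5: white king on c6; in check: yes, from the black queen on d5.
White has 3 legal replies: Kc7, Kxd5, Kb5.
In check but a legal move exists → not checkmate.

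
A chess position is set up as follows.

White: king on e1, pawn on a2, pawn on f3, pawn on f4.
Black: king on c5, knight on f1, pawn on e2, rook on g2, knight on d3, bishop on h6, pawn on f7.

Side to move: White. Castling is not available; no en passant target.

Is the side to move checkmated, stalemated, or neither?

checkmate

White to move; white king on e1.
In check: yes, from the black knight on d3.
King squares — d1: attacked by Pe2; f1: attacked by Pe2; d2: attacked by Nf1; e2: attacked by Rg2; f2: attacked by Rg2.
Legal moves for White: none.
In check with no legal moves → checkmate.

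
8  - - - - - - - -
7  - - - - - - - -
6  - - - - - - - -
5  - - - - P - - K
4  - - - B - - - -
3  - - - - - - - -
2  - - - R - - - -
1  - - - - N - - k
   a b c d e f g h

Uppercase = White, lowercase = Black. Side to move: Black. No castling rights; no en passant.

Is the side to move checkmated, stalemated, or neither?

Black to move; black king on h1.
In check: no.
King squares — g1: attacked by Bd4; g2: attacked by Ne1; h2: attacked by Rd2.
Legal moves for Black: none.
Not in check and no legal moves → stalemate.

stalemate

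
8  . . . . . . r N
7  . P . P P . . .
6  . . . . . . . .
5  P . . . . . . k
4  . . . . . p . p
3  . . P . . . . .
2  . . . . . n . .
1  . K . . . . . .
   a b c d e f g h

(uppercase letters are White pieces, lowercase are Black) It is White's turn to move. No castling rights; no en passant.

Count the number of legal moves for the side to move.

White to move; king on b1.
In check: no.
Legal moves: Nf7, Ng6, Kc2, Kb2, Ka2, Kc1, Ka1, e8=Q+, e8=R, e8=B+, e8=N, d8=Q, d8=R, d8=B, d8=N, b8=Q, b8=R, b8=B, b8=N, a6, c4.
Count: 21.

21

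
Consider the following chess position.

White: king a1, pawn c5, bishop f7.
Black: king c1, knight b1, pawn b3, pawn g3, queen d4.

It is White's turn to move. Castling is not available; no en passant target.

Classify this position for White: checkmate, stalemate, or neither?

checkmate

White to move; white king on a1.
In check: yes, from the black queen on d4.
King squares — b1: attacked by Kc1; a2: attacked by Pb3; b2: attacked by Kc1.
Legal moves for White: none.
In check with no legal moves → checkmate.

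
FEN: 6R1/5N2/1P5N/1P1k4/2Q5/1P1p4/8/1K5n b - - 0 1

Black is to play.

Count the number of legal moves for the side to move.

Black to move; king on d5.
In check: yes, from the white queen on c4.
Legal moves: none.
Count: 0.

0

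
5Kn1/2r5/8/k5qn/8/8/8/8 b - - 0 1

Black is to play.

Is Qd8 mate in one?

After Qd8: white king on f8; in check: yes, from the black queen on d8.
King squares — e7: attacked by Rc7; f7: attacked by Rc7; g7: attacked by Nh5; e8: attacked by Qd8; g8: attacked by Qd8.
White has no legal moves → checkmate.

yes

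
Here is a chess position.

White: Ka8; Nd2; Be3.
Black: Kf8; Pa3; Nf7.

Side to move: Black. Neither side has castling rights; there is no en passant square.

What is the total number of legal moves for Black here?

11

Black to move; king on f8.
In check: no.
Legal moves: Kg8, Ke8, Kg7, Ke7, Nh8, Nd8, Nh6, Nd6, Ng5, Ne5, a2.
Count: 11.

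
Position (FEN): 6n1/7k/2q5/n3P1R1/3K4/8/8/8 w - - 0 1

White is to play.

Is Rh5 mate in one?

After Rh5: black king on h7; in check: yes, from the white rook on h5.
Black has 4 legal replies: Kg7, Kg6, Nh6, Qh6.
In check but a legal move exists → not checkmate.

no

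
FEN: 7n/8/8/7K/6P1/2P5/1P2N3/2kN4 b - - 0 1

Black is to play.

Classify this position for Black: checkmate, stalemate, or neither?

neither

Black to move; black king on c1.
In check: yes, from the white knight on e2.
Legal moves for Black: Kd2, Kc2, Kxd1, Kb1.
Black is in check but has 4 legal moves → neither.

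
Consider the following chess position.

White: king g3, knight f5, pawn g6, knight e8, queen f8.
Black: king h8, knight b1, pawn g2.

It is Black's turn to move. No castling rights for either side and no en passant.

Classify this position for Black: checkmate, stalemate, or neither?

checkmate

Black to move; black king on h8.
In check: yes, from the white queen on f8.
King squares — g7: attacked by Nf5; h7: attacked by Pg6; g8: attacked by Qf8.
Legal moves for Black: none.
In check with no legal moves → checkmate.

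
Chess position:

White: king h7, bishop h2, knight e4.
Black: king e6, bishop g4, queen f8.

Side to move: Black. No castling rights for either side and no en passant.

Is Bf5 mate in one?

yes

After Bf5: white king on h7; in check: yes, from the black bishop on f5.
King squares — g6: attacked by Bf5; h6: attacked by Qf8; g7: attacked by Qf8; g8: attacked by Qf8; h8: attacked by Qf8.
White has no legal moves → checkmate.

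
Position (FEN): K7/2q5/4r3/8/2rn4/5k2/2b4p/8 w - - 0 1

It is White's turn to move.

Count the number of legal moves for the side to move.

White to move; king on a8.
In check: no.
Legal moves: none.
Count: 0.

0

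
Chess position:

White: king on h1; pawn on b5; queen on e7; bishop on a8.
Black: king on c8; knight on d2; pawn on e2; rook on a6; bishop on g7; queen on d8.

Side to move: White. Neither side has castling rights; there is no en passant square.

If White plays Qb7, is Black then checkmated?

yes

After Qb7: black king on c8; in check: yes, from the white queen on b7.
King squares — b7: attacked by Ba8; c7: attacked by Qb7; d7: attacked by Qb7; b8: attacked by Qb7; d8: own queen.
Black has no legal moves → checkmate.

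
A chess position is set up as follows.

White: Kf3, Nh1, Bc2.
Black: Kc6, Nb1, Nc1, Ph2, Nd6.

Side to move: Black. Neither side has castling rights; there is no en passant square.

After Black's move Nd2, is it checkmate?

no

After Nd2: white king on f3; in check: yes, from the black knight on d2.
White has 6 legal replies: Kg4, Kf4, Kg3, Ke3, Kg2, Kf2.
In check but a legal move exists → not checkmate.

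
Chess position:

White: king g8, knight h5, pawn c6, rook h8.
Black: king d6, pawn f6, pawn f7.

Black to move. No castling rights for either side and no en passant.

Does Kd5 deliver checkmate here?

no

After Kd5: white king on g8; in check: no.
White is not in check, so this cannot be checkmate.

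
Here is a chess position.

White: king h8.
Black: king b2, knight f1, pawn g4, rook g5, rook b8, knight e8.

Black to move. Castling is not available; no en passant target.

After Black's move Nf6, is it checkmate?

yes

After Nf6: white king on h8; in check: yes, from the black rook on b8.
King squares — g7: attacked by Rg5; h7: attacked by Nf6; g8: attacked by Rg5.
White has no legal moves → checkmate.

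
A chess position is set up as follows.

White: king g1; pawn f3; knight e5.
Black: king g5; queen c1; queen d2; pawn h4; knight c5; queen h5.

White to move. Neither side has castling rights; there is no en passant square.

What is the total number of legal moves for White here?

0

White to move; king on g1.
In check: yes, from the black queen on c1.
Legal moves: none.
Count: 0.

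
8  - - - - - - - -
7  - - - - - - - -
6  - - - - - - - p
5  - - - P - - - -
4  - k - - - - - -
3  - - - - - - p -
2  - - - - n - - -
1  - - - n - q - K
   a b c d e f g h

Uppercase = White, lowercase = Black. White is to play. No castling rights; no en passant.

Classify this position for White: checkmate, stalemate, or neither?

White to move; white king on h1.
In check: yes, from the black queen on f1.
King squares — g1: attacked by Qf1; g2: attacked by Qf1; h2: attacked by Pg3.
Legal moves for White: none.
In check with no legal moves → checkmate.

checkmate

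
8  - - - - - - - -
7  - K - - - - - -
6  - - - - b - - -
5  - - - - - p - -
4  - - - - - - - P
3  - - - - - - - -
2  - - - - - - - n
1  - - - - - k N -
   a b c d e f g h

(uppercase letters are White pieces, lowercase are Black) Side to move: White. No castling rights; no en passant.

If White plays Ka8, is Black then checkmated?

After Ka8: black king on f1; in check: no.
Black is not in check, so this cannot be checkmate.

no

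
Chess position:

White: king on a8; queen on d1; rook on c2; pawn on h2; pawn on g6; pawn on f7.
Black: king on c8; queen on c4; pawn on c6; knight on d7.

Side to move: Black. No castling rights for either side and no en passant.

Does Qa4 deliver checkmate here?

yes

After Qa4: white king on a8; in check: yes, from the black queen on a4.
King squares — a7: attacked by Qa4; b7: attacked by Kc8; b8: attacked by Nd7.
White has no legal moves → checkmate.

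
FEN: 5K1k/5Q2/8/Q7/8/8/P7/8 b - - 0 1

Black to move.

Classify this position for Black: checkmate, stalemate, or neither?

Black to move; black king on h8.
In check: no.
King squares — g7: attacked by Qf7; h7: attacked by Qf7; g8: attacked by Qf7.
Legal moves for Black: none.
Not in check and no legal moves → stalemate.

stalemate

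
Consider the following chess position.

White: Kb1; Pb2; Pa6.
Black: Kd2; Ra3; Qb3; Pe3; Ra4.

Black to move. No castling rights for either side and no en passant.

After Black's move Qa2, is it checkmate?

After Qa2: white king on b1; in check: yes, from the black queen on a2.
King squares — a1: attacked by Qa2; c1: attacked by Kd2; a2: attacked by Ra3; b2: own pawn; c2: attacked by Kd2.
White has no legal moves → checkmate.

yes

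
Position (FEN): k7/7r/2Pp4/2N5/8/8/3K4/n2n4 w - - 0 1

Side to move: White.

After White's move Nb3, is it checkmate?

After Nb3: black king on a8; in check: no.
Black is not in check, so this cannot be checkmate.

no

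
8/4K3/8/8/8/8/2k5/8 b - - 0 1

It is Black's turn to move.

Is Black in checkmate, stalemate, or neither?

neither

Black to move; black king on c2.
In check: no.
Legal moves for Black: Kd3, Kc3, Kb3, Kd2, Kb2, Kd1, Kc1, Kb1.
Black has 8 legal moves and is not in check → neither.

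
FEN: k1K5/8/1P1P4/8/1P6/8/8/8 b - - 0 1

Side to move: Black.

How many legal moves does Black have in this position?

0

Black to move; king on a8.
In check: no.
Legal moves: none.
Count: 0.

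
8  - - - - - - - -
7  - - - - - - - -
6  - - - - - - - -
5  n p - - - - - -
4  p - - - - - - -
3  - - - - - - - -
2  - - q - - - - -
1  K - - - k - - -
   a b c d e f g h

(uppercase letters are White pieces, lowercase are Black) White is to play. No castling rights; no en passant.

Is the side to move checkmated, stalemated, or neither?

stalemate

White to move; white king on a1.
In check: no.
King squares — b1: attacked by Qc2; a2: attacked by Qc2; b2: attacked by Qc2.
Legal moves for White: none.
Not in check and no legal moves → stalemate.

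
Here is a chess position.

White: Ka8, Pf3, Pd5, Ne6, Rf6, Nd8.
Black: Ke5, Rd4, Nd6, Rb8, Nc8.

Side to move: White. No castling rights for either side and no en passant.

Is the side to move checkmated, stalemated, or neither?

neither

White to move; white king on a8.
In check: yes, from the black rook on b8.
King squares — a7: attacked by Nc8; b7: attacked by Nd6; b8: available.
Legal moves for White: Kxb8.
White is in check but has 1 legal move → neither.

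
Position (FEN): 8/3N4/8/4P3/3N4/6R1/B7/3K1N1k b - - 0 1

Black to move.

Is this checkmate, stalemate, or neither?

Black to move; black king on h1.
In check: no.
King squares — g1: attacked by Rg3; g2: attacked by Rg3; h2: attacked by Nf1.
Legal moves for Black: none.
Not in check and no legal moves → stalemate.

stalemate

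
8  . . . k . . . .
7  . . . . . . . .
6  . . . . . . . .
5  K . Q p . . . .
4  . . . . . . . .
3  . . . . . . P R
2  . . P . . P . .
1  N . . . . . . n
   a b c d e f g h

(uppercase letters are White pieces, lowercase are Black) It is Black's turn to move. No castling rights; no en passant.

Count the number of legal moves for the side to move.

Black to move; king on d8.
In check: no.
Legal moves: Ke8, Kd7, Nxg3, Nxf2, d4.
Count: 5.

5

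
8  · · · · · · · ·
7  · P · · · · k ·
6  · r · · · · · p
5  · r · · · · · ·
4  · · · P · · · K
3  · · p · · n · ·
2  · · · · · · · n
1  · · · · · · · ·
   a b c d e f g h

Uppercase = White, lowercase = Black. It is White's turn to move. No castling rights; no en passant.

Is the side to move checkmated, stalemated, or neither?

White to move; white king on h4.
In check: yes, from the black knight on f3.
King squares — g3: available; h3: available; g4: attacked by Nh2; g5: attacked by Nf3; h5: attacked by Rb5.
Legal moves for White: Kh3, Kg3.
White is in check but has 2 legal moves → neither.

neither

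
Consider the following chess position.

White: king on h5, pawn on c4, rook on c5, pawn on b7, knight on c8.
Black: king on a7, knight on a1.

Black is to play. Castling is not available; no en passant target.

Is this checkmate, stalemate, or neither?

neither

Black to move; black king on a7.
In check: yes, from the white knight on c8.
King squares — a6: available; b6: attacked by Nc8; b7: available; a8: attacked by Pb7; b8: available.
Legal moves for Black: Kb8, Kxb7, Ka6.
Black is in check but has 3 legal moves → neither.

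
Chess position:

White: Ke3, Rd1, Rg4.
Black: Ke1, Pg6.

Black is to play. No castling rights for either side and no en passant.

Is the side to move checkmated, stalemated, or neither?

Black to move; black king on e1.
In check: yes, from the white rook on d1.
King squares — d1: available; f1: attacked by Rd1; d2: attacked by Rd1; e2: attacked by Ke3; f2: attacked by Ke3.
Legal moves for Black: Kxd1.
Black is in check but has 1 legal move → neither.

neither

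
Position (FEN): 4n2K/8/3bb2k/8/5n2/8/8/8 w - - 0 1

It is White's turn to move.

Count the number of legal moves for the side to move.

White to move; king on h8.
In check: no.
Legal moves: none.
Count: 0.

0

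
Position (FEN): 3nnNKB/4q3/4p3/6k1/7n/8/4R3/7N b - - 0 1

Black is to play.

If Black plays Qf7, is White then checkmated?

yes

After Qf7: white king on g8; in check: yes, from the black queen on f7.
King squares — f7: attacked by Nd8; g7: attacked by Qf7; h7: attacked by Qf7; f8: own knight; h8: own bishop.
White has no legal moves → checkmate.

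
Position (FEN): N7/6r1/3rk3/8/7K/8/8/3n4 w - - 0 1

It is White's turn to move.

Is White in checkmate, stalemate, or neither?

neither

White to move; white king on h4.
In check: no.
Legal moves for White: Nc7+, Nb6, Kh5, Kh3.
White has 4 legal moves and is not in check → neither.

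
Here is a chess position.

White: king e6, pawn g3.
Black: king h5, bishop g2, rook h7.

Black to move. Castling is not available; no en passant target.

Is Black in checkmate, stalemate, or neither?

neither

Black to move; black king on h5.
In check: no.
Legal moves for Black include: Rh8, Rg7, Rf7, Re7+, Rd7, Rc7, Rb7, Ra7, Rh6+, Kh6, Kg6, Kg5, Kg4, Ba8, Bb7, Bc6, Bd5+, Be4, ... (list truncated; more exist).
Black has legal moves and is not in check → neither.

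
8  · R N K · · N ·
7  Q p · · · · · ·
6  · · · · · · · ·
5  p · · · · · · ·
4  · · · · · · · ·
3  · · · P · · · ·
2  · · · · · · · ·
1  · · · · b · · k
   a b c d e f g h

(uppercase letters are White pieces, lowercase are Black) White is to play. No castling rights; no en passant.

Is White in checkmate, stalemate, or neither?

White to move; white king on d8.
In check: no.
Legal moves for White include: Nge7, Nh6, Nf6, Ke8, Ke7, Kd7, Kc7, Nce7, Nd6, Nb6, Ra8, Rxb7, Qa8, Qxb7+, Qb6, Qa6, Qc5, Qxa5, ... (list truncated; more exist).
White has legal moves and is not in check → neither.

neither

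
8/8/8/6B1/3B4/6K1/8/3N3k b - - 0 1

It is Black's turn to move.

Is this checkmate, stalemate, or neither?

stalemate

Black to move; black king on h1.
In check: no.
King squares — g1: attacked by Bd4; g2: attacked by Kg3; h2: attacked by Kg3.
Legal moves for Black: none.
Not in check and no legal moves → stalemate.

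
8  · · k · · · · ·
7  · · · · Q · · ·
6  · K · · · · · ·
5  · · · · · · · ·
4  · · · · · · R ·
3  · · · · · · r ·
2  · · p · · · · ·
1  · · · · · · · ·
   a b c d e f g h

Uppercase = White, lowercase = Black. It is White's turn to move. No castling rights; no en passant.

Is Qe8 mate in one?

After Qe8: black king on c8; in check: yes, from the white queen on e8.
King squares — b7: attacked by Kb6; c7: attacked by Kb6; d7: attacked by Qe8; b8: attacked by Qe8; d8: attacked by Qe8.
Black has no legal moves → checkmate.

yes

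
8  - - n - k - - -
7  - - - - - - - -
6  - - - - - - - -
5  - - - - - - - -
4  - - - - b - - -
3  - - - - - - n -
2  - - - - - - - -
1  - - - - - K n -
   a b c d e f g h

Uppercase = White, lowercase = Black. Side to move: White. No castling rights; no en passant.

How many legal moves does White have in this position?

3

White to move; king on f1.
In check: yes, from the black knight on g3.
Legal moves: Kf2, Kxg1, Ke1.
Count: 3.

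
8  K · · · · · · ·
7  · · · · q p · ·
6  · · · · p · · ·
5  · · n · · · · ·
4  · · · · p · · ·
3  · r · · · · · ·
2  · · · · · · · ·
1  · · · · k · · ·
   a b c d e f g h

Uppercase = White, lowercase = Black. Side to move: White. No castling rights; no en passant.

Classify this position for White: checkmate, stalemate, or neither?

White to move; white king on a8.
In check: no.
King squares — a7: attacked by Qe7; b7: attacked by Rb3; b8: attacked by Rb3.
Legal moves for White: none.
Not in check and no legal moves → stalemate.

stalemate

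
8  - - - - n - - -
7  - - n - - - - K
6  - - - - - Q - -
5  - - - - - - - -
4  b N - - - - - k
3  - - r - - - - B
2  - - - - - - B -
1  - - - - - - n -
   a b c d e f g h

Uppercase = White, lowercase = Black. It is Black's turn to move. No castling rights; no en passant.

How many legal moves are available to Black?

3

Black to move; king on h4.
In check: yes, from the white queen on f6.
Legal moves: Kh5, Kg3, Nxf6+.
Count: 3.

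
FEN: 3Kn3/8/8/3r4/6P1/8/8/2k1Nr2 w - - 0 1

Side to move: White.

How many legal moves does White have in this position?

White to move; king on d8.
In check: yes, from the black rook on d5.
Legal moves: Kxe8, Kc8, Ke7.
Count: 3.

3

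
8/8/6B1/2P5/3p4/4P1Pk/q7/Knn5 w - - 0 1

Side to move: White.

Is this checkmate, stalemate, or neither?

White to move; white king on a1.
In check: yes, from the black queen on a2.
King squares — b1: attacked by Qa2; a2: attacked by Nc1; b2: attacked by Qa2.
Legal moves for White: none.
In check with no legal moves → checkmate.

checkmate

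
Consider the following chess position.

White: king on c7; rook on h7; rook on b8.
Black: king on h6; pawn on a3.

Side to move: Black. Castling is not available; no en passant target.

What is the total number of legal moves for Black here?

Black to move; king on h6.
In check: yes, from the white rook on h7.
Legal moves: Kxh7, Kg6, Kg5.
Count: 3.

3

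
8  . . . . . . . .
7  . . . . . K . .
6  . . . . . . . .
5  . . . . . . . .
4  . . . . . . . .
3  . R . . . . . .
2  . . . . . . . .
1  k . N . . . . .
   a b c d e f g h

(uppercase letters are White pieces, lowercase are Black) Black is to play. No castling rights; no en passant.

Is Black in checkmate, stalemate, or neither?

Black to move; black king on a1.
In check: no.
King squares — b1: attacked by Rb3; a2: attacked by Nc1; b2: attacked by Rb3.
Legal moves for Black: none.
Not in check and no legal moves → stalemate.

stalemate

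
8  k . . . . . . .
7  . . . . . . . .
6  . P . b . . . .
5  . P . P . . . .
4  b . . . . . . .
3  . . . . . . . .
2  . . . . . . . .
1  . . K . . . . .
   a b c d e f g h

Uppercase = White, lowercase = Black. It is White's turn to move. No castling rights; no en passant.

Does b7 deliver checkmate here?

no

After b7: black king on a8; in check: yes, from the white pawn on b7.
Black has 3 legal replies: Kb8, Kxb7, Ka7.
In check but a legal move exists → not checkmate.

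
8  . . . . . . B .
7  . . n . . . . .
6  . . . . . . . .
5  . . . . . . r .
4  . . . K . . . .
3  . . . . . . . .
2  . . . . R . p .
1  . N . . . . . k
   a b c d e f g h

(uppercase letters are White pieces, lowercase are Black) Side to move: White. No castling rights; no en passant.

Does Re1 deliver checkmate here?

After Re1: black king on h1; in check: yes, from the white rook on e1.
Black has 5 legal replies: Kh2, g1=Q+, g1=R, g1=B+, g1=N.
In check but a legal move exists → not checkmate.

no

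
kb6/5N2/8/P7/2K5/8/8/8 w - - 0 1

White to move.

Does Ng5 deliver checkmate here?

no

After Ng5: black king on a8; in check: no.
Black is not in check, so this cannot be checkmate.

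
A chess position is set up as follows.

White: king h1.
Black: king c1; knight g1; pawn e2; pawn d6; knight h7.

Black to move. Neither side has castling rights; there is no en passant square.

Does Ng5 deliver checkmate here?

After Ng5: white king on h1; in check: no.
White is not in check, so this cannot be checkmate.

no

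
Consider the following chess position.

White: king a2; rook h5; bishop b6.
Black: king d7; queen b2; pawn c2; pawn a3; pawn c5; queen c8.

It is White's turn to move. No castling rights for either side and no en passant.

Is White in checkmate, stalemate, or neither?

White to move; white king on a2.
In check: yes, from the black queen on b2.
King squares — a1: attacked by Qb2; b1: attacked by Qb2; b2: attacked by Pa3; a3: attacked by Qb2; b3: attacked by Qb2.
Legal moves for White: none.
In check with no legal moves → checkmate.

checkmate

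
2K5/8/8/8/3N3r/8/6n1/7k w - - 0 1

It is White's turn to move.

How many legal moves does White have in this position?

White to move; king on c8.
In check: no.
Legal moves: Kd8, Kb8, Kd7, Kc7, Kb7, Ne6, Nc6, Nf5, Nb5, Nf3, Nb3, Ne2, Nc2.
Count: 13.

13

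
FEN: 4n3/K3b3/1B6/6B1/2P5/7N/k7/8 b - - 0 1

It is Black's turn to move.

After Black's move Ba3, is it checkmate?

no

After Ba3: white king on a7; in check: no.
White is not in check, so this cannot be checkmate.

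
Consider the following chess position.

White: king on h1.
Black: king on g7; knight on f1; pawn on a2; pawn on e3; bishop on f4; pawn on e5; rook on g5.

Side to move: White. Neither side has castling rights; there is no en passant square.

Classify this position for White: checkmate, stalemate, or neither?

stalemate

White to move; white king on h1.
In check: no.
King squares — g1: attacked by Rg5; g2: attacked by Rg5; h2: attacked by Nf1.
Legal moves for White: none.
Not in check and no legal moves → stalemate.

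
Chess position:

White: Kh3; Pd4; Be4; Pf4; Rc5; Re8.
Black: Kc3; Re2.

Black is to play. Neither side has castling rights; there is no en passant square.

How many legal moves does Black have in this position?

Black to move; king on c3.
In check: yes, from the white rook on c5.
Legal moves: Kxd4, Kb4, Kb3, Kd2, Kb2.
Count: 5.

5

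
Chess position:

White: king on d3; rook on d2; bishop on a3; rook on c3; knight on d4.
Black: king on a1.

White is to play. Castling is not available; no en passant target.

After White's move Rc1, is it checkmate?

After Rc1: black king on a1; in check: yes, from the white rook on c1.
King squares — b1: attacked by Rc1; a2: attacked by Rd2; b2: attacked by Rd2.
Black has no legal moves → checkmate.

yes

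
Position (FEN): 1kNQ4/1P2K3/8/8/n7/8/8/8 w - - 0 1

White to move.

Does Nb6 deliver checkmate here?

After Nb6: black king on b8; in check: yes, from the white queen on d8.
Black has 2 legal replies: Kxb7, Ka7.
In check but a legal move exists → not checkmate.

no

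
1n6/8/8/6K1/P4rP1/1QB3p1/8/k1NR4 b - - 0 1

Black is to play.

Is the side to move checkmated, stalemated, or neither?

Black to move; black king on a1.
In check: yes, from the white bishop on c3.
King squares — b1: attacked by Qb3; a2: attacked by Nc1; b2: attacked by Qb3.
Legal moves for Black: none.
In check with no legal moves → checkmate.

checkmate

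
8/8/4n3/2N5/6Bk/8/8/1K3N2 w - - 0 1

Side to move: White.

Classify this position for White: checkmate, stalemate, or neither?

neither

White to move; white king on b1.
In check: no.
Legal moves for White include: Nd7, Nb7, Nxe6, Na6, Ne4, Na4, Nd3, Nb3, Bxe6, Bh5, Bf5, Bh3, Bf3, Be2, Bd1, Ng3, Ne3, Nh2, ... (list truncated; more exist).
White has legal moves and is not in check → neither.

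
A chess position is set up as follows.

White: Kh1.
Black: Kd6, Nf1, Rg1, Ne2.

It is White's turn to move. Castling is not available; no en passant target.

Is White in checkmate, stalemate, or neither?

checkmate

White to move; white king on h1.
In check: yes, from the black rook on g1.
King squares — g1: attacked by Ne2; g2: attacked by Rg1; h2: attacked by Nf1.
Legal moves for White: none.
In check with no legal moves → checkmate.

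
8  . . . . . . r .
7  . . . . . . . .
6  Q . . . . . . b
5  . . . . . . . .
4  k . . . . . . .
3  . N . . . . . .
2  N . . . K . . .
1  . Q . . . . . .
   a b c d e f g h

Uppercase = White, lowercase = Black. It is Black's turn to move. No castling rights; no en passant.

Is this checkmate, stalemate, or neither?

Black to move; black king on a4.
In check: yes, from the white queen on a6.
King squares — a3: attacked by Qa6; b3: attacked by Qb1; b4: attacked by Na2; a5: attacked by Nb3; b5: attacked by Qa6.
Legal moves for Black: none.
In check with no legal moves → checkmate.

checkmate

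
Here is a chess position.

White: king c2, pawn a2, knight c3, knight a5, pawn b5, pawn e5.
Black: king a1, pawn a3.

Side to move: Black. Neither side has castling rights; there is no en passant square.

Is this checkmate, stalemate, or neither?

stalemate

Black to move; black king on a1.
In check: no.
King squares — b1: attacked by Kc2; a2: attacked by Nc3; b2: attacked by Kc2.
Legal moves for Black: none.
Not in check and no legal moves → stalemate.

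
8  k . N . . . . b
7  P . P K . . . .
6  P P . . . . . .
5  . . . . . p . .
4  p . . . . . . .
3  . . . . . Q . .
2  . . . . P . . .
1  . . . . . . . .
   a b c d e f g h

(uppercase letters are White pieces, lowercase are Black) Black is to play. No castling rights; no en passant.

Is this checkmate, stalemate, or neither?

checkmate

Black to move; black king on a8.
In check: yes, from the white queen on f3.
King squares — a7: attacked by Pb6; b7: attacked by Qf3; b8: attacked by Pa7.
Legal moves for Black: none.
In check with no legal moves → checkmate.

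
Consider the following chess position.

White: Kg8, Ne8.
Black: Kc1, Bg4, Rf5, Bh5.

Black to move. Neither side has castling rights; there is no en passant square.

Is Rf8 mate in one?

After Rf8: white king on g8; in check: yes, from the black rook on f8.
White has 3 legal replies: Kxf8, Kh7, Kg7.
In check but a legal move exists → not checkmate.

no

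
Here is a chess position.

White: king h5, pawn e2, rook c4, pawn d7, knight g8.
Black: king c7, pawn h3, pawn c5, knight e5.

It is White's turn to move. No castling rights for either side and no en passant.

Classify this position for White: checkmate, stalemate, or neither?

White to move; white king on h5.
In check: no.
Legal moves for White include: Ne7, Nh6, Nf6, Kh6, Kg5, Kh4, Rxc5+, Rh4, Rg4, Rf4, Re4, Rd4, Rb4, Ra4, Rc3, Rc2, Rc1, d8=Q+, ... (list truncated; more exist).
White has legal moves and is not in check → neither.

neither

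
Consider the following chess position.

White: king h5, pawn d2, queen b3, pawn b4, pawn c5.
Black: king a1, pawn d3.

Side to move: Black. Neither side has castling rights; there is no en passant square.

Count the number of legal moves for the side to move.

0

Black to move; king on a1.
In check: no.
Legal moves: none.
Count: 0.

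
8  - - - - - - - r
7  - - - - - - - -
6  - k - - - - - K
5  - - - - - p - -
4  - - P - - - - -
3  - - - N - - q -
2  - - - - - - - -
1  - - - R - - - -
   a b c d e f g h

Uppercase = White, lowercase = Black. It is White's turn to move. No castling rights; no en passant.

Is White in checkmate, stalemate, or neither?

White to move; white king on h6.
In check: yes, from the black rook on h8.
King squares — g5: attacked by Qg3; h5: attacked by Rh8; g6: attacked by Qg3; g7: attacked by Qg3; h7: attacked by Rh8.
Legal moves for White: none.
In check with no legal moves → checkmate.

checkmate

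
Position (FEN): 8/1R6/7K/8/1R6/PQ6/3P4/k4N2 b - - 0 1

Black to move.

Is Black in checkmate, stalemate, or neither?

stalemate

Black to move; black king on a1.
In check: no.
King squares — b1: attacked by Qb3; a2: attacked by Qb3; b2: attacked by Qb3.
Legal moves for Black: none.
Not in check and no legal moves → stalemate.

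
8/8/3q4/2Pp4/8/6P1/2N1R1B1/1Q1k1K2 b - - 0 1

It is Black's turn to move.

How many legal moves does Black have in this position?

0

Black to move; king on d1.
In check: yes, from the white queen on b1.
Legal moves: none.
Count: 0.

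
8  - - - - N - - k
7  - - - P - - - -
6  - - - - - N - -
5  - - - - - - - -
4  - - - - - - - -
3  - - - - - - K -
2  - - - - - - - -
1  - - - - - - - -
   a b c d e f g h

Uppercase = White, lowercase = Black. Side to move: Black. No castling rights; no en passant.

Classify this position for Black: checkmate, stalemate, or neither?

stalemate

Black to move; black king on h8.
In check: no.
King squares — g7: attacked by Ne8; h7: attacked by Nf6; g8: attacked by Nf6.
Legal moves for Black: none.
Not in check and no legal moves → stalemate.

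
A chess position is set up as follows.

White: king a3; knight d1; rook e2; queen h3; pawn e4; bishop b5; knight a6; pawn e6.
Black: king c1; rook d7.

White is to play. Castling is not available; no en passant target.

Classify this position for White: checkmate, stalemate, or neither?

neither

White to move; white king on a3.
In check: no.
Legal moves for White include: Nb8, Nc7, Nc5, Nb4, Bxd7, Bc6, Bc4, Ba4, Bd3, Qh8, Qh7, Qh6+, Qh5, Qf5, Qh4, Qg4, Qg3, Qf3, ... (list truncated; more exist).
White has legal moves and is not in check → neither.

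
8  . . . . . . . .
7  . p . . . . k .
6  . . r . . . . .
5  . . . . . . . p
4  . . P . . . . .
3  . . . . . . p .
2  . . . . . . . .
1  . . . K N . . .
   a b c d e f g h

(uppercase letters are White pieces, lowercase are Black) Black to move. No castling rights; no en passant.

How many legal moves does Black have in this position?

23

Black to move; king on g7.
In check: no.
Legal moves: Kh8, Kg8, Kf8, Kh7, Kf7, Kh6, Kg6, Kf6, Rc8, Rc7, Rh6, Rg6, Rf6, Re6, Rd6+, Rb6, Ra6, Rc5, Rxc4, b6, h4, g2, b5.
Count: 23.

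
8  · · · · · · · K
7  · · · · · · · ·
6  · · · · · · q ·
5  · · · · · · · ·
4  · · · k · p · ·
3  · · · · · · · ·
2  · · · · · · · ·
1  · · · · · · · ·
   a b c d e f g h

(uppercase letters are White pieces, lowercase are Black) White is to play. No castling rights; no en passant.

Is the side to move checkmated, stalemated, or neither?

stalemate

White to move; white king on h8.
In check: no.
King squares — g7: attacked by Qg6; h7: attacked by Qg6; g8: attacked by Qg6.
Legal moves for White: none.
Not in check and no legal moves → stalemate.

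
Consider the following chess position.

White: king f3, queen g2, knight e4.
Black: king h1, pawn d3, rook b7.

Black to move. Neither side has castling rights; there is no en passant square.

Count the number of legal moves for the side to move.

Black to move; king on h1.
In check: yes, from the white queen on g2.
Legal moves: none.
Count: 0.

0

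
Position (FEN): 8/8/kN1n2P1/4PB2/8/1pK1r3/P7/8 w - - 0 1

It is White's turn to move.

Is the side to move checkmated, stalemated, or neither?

neither

White to move; white king on c3.
In check: yes, from the black rook on e3.
Legal moves for White: Kd4, Kb4, Kd2, Kb2, Bd3+.
White is in check but has 5 legal moves → neither.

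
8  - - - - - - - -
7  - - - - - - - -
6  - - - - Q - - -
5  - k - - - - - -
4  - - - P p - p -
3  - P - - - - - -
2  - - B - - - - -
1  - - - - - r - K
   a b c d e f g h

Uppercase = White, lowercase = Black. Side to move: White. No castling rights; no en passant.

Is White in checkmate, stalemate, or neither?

neither

White to move; white king on h1.
In check: yes, from the black rook on f1.
King squares — g1: attacked by Rf1; g2: available; h2: available.
Legal moves for White: Kh2, Kg2.
White is in check but has 2 legal moves → neither.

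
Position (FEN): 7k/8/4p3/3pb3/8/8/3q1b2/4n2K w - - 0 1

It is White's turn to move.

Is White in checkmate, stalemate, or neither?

White to move; white king on h1.
In check: no.
King squares — g1: attacked by Bf2; g2: attacked by Ne1; h2: attacked by Be5.
Legal moves for White: none.
Not in check and no legal moves → stalemate.

stalemate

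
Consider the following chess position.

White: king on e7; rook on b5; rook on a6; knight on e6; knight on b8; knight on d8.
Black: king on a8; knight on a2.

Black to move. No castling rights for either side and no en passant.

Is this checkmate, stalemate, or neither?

checkmate

Black to move; black king on a8.
In check: yes, from the white rook on a6.
King squares — a7: attacked by Ra6; b7: attacked by Rb5; b8: attacked by Rb5.
Legal moves for Black: none.
In check with no legal moves → checkmate.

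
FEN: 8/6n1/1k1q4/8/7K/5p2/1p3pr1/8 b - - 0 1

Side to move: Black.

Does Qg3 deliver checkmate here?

yes

After Qg3: white king on h4; in check: yes, from the black queen on g3.
King squares — g3: attacked by Rg2; h3: attacked by Qg3; g4: attacked by Qg3; g5: attacked by Qg3; h5: attacked by Ng7.
White has no legal moves → checkmate.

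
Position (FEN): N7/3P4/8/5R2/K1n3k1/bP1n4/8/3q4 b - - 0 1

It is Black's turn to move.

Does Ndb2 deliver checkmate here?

After Ndb2: white king on a4; in check: yes, from the black knight on b2.
White has 1 legal reply: Kb5.
In check but a legal move exists → not checkmate.

no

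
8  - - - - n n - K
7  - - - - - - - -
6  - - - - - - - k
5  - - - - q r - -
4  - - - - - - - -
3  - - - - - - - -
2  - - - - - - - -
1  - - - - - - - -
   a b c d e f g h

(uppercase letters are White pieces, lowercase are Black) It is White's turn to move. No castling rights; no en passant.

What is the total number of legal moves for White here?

White to move; king on h8.
In check: yes, from the black queen on e5.
Legal moves: Kg8.
Count: 1.

1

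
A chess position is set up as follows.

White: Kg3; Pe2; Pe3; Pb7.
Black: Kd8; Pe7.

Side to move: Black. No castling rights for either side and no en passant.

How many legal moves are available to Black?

Black to move; king on d8.
In check: no.
Legal moves: Ke8, Kd7, Kc7, e6, e5.
Count: 5.

5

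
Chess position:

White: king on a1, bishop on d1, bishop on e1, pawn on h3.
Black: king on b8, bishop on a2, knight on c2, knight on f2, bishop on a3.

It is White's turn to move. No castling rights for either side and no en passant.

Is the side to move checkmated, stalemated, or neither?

neither

White to move; white king on a1.
In check: yes, from the black knight on c2.
Legal moves for White: Kxa2, Bxc2.
White is in check but has 2 legal moves → neither.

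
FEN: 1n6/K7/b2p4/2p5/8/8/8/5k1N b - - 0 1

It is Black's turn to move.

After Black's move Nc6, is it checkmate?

no

After Nc6: white king on a7; in check: yes, from the black knight on c6.
White has 3 legal replies: Ka8, Kb6, Kxa6.
In check but a legal move exists → not checkmate.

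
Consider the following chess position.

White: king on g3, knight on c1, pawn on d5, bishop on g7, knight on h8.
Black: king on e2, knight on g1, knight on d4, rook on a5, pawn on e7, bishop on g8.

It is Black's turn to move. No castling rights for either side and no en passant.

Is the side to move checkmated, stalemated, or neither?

Black to move; black king on e2.
In check: yes, from the white knight on c1.
King squares — d1: available; e1: available; f1: available; d2: available; f2: attacked by Kg3; d3: attacked by Nc1; e3: available; f3: attacked by Kg3.
Legal moves for Black: Ke3, Kd2, Kf1, Ke1, Kd1.
Black is in check but has 5 legal moves → neither.

neither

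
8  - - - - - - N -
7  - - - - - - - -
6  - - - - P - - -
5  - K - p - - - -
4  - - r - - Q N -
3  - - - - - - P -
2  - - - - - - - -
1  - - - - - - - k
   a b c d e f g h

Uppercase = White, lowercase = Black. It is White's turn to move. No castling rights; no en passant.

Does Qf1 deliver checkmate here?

yes

After Qf1: black king on h1; in check: yes, from the white queen on f1.
King squares — g1: attacked by Qf1; g2: attacked by Qf1; h2: attacked by Ng4.
Black has no legal moves → checkmate.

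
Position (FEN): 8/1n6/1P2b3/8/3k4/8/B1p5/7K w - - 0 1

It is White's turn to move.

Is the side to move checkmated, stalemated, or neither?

White to move; white king on h1.
In check: no.
Legal moves for White: Bxe6, Bd5, Bc4, Bb3, Bb1, Kh2, Kg2, Kg1.
White has 8 legal moves and is not in check → neither.

neither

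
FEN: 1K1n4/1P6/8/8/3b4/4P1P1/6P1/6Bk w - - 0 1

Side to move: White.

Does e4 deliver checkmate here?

no

After e4: black king on h1; in check: no.
Black is not in check, so this cannot be checkmate.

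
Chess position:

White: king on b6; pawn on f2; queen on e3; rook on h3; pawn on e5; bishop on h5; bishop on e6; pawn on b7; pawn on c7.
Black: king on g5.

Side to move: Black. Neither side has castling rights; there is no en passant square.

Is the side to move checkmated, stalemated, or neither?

Black to move; black king on g5.
In check: yes, from the white queen on e3.
King squares — f4: attacked by Qe3; g4: attacked by Bh5; h4: attacked by Rh3; f5: attacked by Be6; h5: attacked by Rh3; f6: attacked by Pe5; g6: attacked by Bh5; h6: attacked by Qe3.
Legal moves for Black: none.
In check with no legal moves → checkmate.

checkmate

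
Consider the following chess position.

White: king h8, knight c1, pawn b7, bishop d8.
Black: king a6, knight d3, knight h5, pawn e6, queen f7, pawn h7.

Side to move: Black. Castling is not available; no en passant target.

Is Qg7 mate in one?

After Qg7: white king on h8; in check: yes, from the black queen on g7.
King squares — g7: attacked by Nh5; h7: attacked by Qg7; g8: attacked by Qg7.
White has no legal moves → checkmate.

yes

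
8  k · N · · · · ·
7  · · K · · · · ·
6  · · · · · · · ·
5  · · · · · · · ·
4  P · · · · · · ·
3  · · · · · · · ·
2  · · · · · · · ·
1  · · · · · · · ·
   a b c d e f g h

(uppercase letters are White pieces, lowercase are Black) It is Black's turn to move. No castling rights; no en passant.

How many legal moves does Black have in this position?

0

Black to move; king on a8.
In check: no.
Legal moves: none.
Count: 0.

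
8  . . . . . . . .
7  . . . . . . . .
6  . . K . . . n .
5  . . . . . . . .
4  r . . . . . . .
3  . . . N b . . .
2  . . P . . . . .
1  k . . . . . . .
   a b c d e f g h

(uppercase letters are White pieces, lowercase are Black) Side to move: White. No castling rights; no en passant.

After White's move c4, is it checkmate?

no

After c4: black king on a1; in check: no.
Black is not in check, so this cannot be checkmate.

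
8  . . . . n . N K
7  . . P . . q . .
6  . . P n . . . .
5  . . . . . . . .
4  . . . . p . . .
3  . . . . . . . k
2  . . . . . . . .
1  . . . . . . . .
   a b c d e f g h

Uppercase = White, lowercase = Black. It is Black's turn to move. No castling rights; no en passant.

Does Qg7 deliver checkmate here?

yes

After Qg7: white king on h8; in check: yes, from the black queen on g7.
King squares — g7: attacked by Ne8; h7: attacked by Qg7; g8: own knight.
White has no legal moves → checkmate.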